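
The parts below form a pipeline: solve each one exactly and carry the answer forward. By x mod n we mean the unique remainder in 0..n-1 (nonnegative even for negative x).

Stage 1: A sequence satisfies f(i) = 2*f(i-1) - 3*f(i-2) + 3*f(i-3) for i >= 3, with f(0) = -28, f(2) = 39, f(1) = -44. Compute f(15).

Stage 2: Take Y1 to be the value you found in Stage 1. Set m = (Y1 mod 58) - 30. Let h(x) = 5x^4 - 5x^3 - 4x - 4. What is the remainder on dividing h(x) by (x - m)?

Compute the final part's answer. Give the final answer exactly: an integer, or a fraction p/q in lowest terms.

Stage 1: f(3) = 2*(39) - 3*(-44) + 3*(-28) = 126; iterating: f(3)=126, f(4)=3, f(5)=-255, f(6)=-141, f(7)=492, f(8)=642, f(9)=-615, f(10)=-1680, f(11)=411, f(12)=4017, f(13)=1761, f(14)=-7296, f(15)=-7824; answer -7824
Stage 2: Y1 = -7824; m = -24; remainder = value at the root: 5*(-24)^4 - 5*(-24)^3 - 4*(-24)^1 - 4 = (1658880) + (69120) + (96) + (-4) = 1728092; answer 1728092

1728092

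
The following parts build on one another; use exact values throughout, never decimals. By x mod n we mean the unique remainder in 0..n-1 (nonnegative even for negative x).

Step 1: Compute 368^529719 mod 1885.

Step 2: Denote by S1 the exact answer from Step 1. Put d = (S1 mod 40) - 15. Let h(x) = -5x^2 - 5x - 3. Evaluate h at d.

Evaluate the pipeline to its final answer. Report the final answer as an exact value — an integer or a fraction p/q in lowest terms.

-283

Step 1: squarings mod 1885: 368^1=368, 368^2=1589, 368^4=906, 368^8=861, 368^16=516, 368^32=471, 368^64=1296, 368^128=81, 368^256=906, 368^512=861, 368^1024=516, 368^2048=471, 368^4096=1296, 368^8192=81, 368^16384=906, 368^32768=861, 368^65536=516, 368^131072=471, 368^262144=1296, 368^524288=81; 368^529719 = 368^1 * 368^2 * 368^4 * 368^16 * 368^32 * 368^256 * 368^1024 * 368^4096 * 368^524288 = 1702 (mod 1885); answer 1702
Step 2: S1 = 1702; d = 7; -5*(7)^2 - 5*(7)^1 - 3 = (-245) + (-35) + (-3) = -283; answer -283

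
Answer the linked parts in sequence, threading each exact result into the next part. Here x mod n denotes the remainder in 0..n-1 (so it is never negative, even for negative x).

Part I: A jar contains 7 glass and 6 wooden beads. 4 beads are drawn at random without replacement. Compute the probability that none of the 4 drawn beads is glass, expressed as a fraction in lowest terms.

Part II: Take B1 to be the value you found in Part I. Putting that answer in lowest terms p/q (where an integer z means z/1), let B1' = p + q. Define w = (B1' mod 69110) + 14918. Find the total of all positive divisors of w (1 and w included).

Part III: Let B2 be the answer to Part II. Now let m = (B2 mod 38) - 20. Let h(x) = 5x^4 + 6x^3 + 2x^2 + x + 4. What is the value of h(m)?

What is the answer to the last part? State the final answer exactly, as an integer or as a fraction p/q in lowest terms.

Part I: total draws C(13,4) = 715; favorable C(6,4) = 15; P = 3/143; answer 3/143
Part II: B1 = 3/143; threaded value p + q = 146; w = 15064; 15064 = 2^3 * 7 * 269; sigma = (1 + 2 + 4 + 8) * (1 + 7) * (1 + 269) = 15 * 8 * 270 = 32400; answer 32400
Part III: B2 = 32400; m = 4; 5*(4)^4 + 6*(4)^3 + 2*(4)^2 + 1*(4)^1 + 4 = (1280) + (384) + (32) + (4) + (4) = 1704; answer 1704

1704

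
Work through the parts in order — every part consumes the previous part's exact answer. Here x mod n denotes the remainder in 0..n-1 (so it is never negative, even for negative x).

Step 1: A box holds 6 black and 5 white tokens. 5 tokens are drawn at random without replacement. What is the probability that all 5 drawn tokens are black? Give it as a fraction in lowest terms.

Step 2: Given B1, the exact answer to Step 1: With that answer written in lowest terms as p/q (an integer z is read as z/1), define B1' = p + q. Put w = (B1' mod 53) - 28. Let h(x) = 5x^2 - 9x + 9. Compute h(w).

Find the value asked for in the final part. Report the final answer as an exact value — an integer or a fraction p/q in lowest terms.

Step 1: total draws C(11,5) = 462; favorable C(6,5) = 6; P = 1/77; answer 1/77
Step 2: B1 = 1/77; threaded value p + q = 78; w = -3; 5*(-3)^2 - 9*(-3)^1 + 9 = (45) + (27) + (9) = 81; answer 81

81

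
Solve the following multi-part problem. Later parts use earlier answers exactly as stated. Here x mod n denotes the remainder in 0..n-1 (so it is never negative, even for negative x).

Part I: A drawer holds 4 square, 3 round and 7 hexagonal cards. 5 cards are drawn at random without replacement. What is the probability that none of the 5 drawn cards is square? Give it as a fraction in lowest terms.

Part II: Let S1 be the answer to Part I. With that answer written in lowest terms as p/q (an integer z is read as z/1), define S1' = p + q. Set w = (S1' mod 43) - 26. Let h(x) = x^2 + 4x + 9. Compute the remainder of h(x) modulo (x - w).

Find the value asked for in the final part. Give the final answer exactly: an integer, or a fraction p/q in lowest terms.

69

Part I: total draws C(14,5) = 2002; favorable C(10,5) = 252; P = 18/143; answer 18/143
Part II: S1 = 18/143; threaded value p + q = 161; w = 6; remainder = value at the root: 1*(6)^2 + 4*(6)^1 + 9 = (36) + (24) + (9) = 69; answer 69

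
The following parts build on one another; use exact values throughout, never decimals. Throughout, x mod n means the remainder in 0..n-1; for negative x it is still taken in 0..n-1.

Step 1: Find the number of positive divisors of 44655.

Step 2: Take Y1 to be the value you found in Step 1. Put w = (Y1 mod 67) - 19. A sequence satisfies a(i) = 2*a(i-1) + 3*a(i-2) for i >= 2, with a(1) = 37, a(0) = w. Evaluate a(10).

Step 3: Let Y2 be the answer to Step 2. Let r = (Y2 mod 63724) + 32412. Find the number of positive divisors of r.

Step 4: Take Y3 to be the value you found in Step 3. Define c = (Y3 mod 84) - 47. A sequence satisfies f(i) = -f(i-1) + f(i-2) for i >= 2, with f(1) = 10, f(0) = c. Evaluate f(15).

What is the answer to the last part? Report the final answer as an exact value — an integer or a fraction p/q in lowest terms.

Step 1: 44655 = 3 * 5 * 13 * 229; number of divisors = (1+1) * (1+1) * (1+1) * (1+1) = 16; answer 16
Step 2: Y1 = 16; w = -3; a(2) = 2*(37) + 3*(-3) = 65; iterating: a(2)=65, a(3)=241, a(4)=677, a(5)=2077, a(6)=6185, a(7)=18601, a(8)=55757, a(9)=167317, a(10)=501905; answer 501905
Step 3: Y2 = 501905; r = 88249; 88249 = 7^2 * 1801; number of divisors = (2+1) * (1+1) = 6; answer 6
Step 4: Y3 = 6; c = -41; f(2) = -1*(10) + 1*(-41) = -51; iterating: f(2)=-51, f(3)=61, f(4)=-112, f(5)=173, f(6)=-285, f(7)=458, f(8)=-743, f(9)=1201, f(10)=-1944, f(11)=3145, f(12)=-5089, f(13)=8234, f(14)=-13323, f(15)=21557; answer 21557

21557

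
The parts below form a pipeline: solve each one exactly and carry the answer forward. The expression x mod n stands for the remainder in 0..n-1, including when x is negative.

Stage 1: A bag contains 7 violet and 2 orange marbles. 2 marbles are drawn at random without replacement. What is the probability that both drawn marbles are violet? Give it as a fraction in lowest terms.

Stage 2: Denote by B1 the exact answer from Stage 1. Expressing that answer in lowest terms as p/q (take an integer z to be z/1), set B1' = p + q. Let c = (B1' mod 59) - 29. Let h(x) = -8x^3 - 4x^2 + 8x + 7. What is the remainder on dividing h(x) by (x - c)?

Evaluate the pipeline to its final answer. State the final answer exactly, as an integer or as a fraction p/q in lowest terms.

7527

Stage 1: total draws C(9,2) = 36; favorable C(7,2) = 21; P = 7/12; answer 7/12
Stage 2: B1 = 7/12; threaded value p + q = 19; c = -10; remainder = value at the root: -8*(-10)^3 - 4*(-10)^2 + 8*(-10)^1 + 7 = (8000) + (-400) + (-80) + (7) = 7527; answer 7527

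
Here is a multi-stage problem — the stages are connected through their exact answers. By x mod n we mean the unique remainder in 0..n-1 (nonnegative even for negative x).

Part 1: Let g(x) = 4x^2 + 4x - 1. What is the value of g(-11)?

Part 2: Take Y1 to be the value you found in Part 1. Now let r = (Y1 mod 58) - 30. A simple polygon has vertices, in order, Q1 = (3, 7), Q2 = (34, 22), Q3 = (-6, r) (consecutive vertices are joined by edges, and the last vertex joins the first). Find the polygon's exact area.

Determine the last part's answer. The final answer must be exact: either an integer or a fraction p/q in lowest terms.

Part 1: 4*(-11)^2 + 4*(-11)^1 - 1 = (484) + (-44) + (-1) = 439; answer 439
Part 2: Y1 = 439; r = 3; cross terms: (3*22 - 34*7)=-172, (34*3 - -6*22)=234, (-6*7 - 3*3)=-51; twice the area = |11| = 11; area = 11/2; answer 11/2

11/2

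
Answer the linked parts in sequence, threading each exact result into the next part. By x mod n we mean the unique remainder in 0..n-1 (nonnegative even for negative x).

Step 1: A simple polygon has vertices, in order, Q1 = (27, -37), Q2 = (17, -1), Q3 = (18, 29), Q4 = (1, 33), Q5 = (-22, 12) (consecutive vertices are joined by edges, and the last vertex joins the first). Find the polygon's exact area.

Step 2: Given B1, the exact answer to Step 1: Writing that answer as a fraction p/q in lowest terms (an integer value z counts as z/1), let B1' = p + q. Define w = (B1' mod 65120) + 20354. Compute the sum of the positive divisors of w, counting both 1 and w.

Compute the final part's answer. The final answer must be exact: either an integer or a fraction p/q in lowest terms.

Step 1: cross terms: (27*-1 - 17*-37)=602, (17*29 - 18*-1)=511, (18*33 - 1*29)=565, (1*12 - -22*33)=738, (-22*-37 - 27*12)=490; twice the area = |2906| = 2906; area = 1453; answer 1453
Step 2: B1 = 1453; threaded value p + q = 1454; w = 21808; 21808 = 2^4 * 29 * 47; sigma = (1 + 2 + 4 + 8 + 16) * (1 + 29) * (1 + 47) = 31 * 30 * 48 = 44640; answer 44640

44640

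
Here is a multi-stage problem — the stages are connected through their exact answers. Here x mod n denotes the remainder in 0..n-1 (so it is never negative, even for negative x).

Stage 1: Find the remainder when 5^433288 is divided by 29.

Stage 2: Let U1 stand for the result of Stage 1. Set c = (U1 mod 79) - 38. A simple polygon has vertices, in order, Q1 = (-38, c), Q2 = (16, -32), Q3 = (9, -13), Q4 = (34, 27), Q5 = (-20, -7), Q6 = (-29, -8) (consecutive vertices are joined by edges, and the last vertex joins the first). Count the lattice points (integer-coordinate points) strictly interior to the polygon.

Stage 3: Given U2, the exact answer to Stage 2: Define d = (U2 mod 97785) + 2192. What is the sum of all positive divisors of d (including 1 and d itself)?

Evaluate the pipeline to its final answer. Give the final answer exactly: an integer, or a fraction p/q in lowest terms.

Stage 1: squarings mod 29: 5^1=5, 5^2=25, 5^4=16, 5^8=24, 5^16=25, 5^32=16, 5^64=24, 5^128=25, 5^256=16, 5^512=24, 5^1024=25, 5^2048=16, 5^4096=24, 5^8192=25, 5^16384=16, 5^32768=24, 5^65536=25, 5^131072=16, 5^262144=24; 5^433288 = 5^8 * 5^128 * 5^1024 * 5^2048 * 5^4096 * 5^32768 * 5^131072 * 5^262144 = 25 (mod 29); answer 25
Stage 2: U1 = 25; c = -13; cross terms: (-38*-32 - 16*-13)=1424, (16*-13 - 9*-32)=80, (9*27 - 34*-13)=685, (34*-7 - -20*27)=302, (-20*-8 - -29*-7)=-43, (-29*-13 - -38*-8)=73; twice the area = |2521| = 2521; area = 2521/2; boundary points = 1 + 1 + 5 + 2 + 1 + 1 = 11; strictly interior points = area - boundary/2 + 1 = 1256; answer 1256
Stage 3: U2 = 1256; d = 3448; 3448 = 2^3 * 431; sigma = (1 + 2 + 4 + 8) * (1 + 431) = 15 * 432 = 6480; answer 6480

6480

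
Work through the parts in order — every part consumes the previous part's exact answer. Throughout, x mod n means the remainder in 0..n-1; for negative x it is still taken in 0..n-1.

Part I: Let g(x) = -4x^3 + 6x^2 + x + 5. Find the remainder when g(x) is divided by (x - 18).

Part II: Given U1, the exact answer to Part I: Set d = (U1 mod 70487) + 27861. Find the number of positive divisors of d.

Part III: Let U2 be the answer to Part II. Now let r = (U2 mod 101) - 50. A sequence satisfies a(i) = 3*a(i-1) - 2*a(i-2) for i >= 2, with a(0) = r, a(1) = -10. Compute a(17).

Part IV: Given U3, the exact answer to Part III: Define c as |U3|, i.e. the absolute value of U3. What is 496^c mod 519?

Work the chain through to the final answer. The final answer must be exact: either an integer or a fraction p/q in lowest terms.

Part I: remainder = value at the root: -4*(18)^3 + 6*(18)^2 + 1*(18)^1 + 5 = (-23328) + (1944) + (18) + (5) = -21361; answer -21361
Part II: U1 = -21361; d = 76987; 76987 = 167 * 461; number of divisors = (1+1) * (1+1) = 4; answer 4
Part III: U2 = 4; r = -46; a(2) = 3*(-10) - 2*(-46) = 62; iterating: a(2)=62, a(3)=206, a(4)=494, a(5)=1070, a(6)=2222, a(7)=4526, a(8)=9134, a(9)=18350, a(10)=36782, a(11)=73646, a(12)=147374, a(13)=294830, a(14)=589742, a(15)=1179566, a(16)=2359214, a(17)=4718510; answer 4718510
Part IV: U3 = 4718510; c = 4718510; squarings mod 519: 496^1=496, 496^2=10, 496^4=100, 496^8=139, 496^16=118, 496^32=430, 496^64=136, 496^128=331, 496^256=52, 496^512=109, 496^1024=463, 496^2048=22, 496^4096=484, 496^8192=187, 496^16384=196, 496^32768=10, 496^65536=100, 496^131072=139, 496^262144=118, 496^524288=430, 496^1048576=136, 496^2097152=331, 496^4194304=52; 496^4718510 = 496^2 * 496^4 * 496^8 * 496^32 * 496^128 * 496^256 * 496^512 * 496^1024 * 496^2048 * 496^4096 * 496^8192 * 496^16384 * 496^32768 * 496^65536 * 496^131072 * 496^262144 * 496^4194304 = 148 (mod 519); answer 148

148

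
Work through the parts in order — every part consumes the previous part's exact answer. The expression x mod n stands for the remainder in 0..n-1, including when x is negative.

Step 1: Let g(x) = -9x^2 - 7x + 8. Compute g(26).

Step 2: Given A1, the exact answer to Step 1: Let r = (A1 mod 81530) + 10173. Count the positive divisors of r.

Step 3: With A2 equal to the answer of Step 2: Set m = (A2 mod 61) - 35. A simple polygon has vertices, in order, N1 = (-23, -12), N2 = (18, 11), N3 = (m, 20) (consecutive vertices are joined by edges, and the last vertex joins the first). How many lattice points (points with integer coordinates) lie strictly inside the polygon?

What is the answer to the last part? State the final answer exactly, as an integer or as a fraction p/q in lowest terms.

696

Step 1: -9*(26)^2 - 7*(26)^1 + 8 = (-6084) + (-182) + (8) = -6258; answer -6258
Step 2: A1 = -6258; r = 85445; 85445 = 5 * 23 * 743; number of divisors = (1+1) * (1+1) * (1+1) = 8; answer 8
Step 3: A2 = 8; m = -27; cross terms: (-23*11 - 18*-12)=-37, (18*20 - -27*11)=657, (-27*-12 - -23*20)=784; twice the area = |1404| = 1404; area = 702; boundary points = 1 + 9 + 4 = 14; strictly interior points = area - boundary/2 + 1 = 696; answer 696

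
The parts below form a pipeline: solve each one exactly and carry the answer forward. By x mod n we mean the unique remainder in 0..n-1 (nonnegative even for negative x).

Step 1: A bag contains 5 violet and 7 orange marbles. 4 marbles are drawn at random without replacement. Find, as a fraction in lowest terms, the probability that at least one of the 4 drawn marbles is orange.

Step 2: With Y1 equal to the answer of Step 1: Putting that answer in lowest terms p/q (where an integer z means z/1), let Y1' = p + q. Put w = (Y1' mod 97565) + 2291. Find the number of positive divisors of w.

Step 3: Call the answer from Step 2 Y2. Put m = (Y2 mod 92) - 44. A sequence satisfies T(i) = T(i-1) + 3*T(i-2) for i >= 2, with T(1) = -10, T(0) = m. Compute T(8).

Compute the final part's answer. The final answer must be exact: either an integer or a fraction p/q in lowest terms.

Step 1: total draws C(12,4) = 495; complement C(5,4) = 5; favorable 495 - 5 = 490; P = 98/99; answer 98/99
Step 2: Y1 = 98/99; threaded value p + q = 197; w = 2488; 2488 = 2^3 * 311; number of divisors = (3+1) * (1+1) = 8; answer 8
Step 3: Y2 = 8; m = -36; T(2) = 1*(-10) + 3*(-36) = -118; iterating: T(2)=-118, T(3)=-148, T(4)=-502, T(5)=-946, T(6)=-2452, T(7)=-5290, T(8)=-12646; answer -12646

-12646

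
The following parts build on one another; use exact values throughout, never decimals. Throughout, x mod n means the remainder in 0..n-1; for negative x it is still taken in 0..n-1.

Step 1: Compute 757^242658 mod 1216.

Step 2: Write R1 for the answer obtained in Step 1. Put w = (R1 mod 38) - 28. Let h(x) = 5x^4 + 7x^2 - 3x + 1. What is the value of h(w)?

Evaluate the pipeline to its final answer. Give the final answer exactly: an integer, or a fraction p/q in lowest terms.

Step 1: squarings mod 1216: 757^1=757, 757^2=313, 757^4=689, 757^8=481, 757^16=321, 757^32=897, 757^64=833, 757^128=769, 757^256=385, 757^512=1089, 757^1024=321, 757^2048=897, 757^4096=833, 757^8192=769, 757^16384=385, 757^32768=1089, 757^65536=321, 757^131072=897; 757^242658 = 757^2 * 757^32 * 757^64 * 757^128 * 757^256 * 757^512 * 757^4096 * 757^8192 * 757^32768 * 757^65536 * 757^131072 = 761 (mod 1216); answer 761
Step 2: R1 = 761; w = -27; 5*(-27)^4 + 7*(-27)^2 - 3*(-27)^1 + 1 = (2657205) + (5103) + (81) + (1) = 2662390; answer 2662390

2662390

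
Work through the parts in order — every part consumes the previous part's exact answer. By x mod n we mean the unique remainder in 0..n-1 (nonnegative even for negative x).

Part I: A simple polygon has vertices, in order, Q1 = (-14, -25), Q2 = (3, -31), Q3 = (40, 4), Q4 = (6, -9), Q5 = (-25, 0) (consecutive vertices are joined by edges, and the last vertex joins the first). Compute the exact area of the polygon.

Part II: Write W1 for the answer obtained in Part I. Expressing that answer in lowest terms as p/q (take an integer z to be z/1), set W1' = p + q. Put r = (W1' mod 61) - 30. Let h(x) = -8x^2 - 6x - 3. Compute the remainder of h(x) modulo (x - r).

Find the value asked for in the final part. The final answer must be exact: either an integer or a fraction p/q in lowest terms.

-3083

Part I: cross terms: (-14*-31 - 3*-25)=509, (3*4 - 40*-31)=1252, (40*-9 - 6*4)=-384, (6*0 - -25*-9)=-225, (-25*-25 - -14*0)=625; twice the area = |1777| = 1777; area = 1777/2; answer 1777/2
Part II: W1 = 1777/2; threaded value p + q = 1779; r = -20; remainder = value at the root: -8*(-20)^2 - 6*(-20)^1 - 3 = (-3200) + (120) + (-3) = -3083; answer -3083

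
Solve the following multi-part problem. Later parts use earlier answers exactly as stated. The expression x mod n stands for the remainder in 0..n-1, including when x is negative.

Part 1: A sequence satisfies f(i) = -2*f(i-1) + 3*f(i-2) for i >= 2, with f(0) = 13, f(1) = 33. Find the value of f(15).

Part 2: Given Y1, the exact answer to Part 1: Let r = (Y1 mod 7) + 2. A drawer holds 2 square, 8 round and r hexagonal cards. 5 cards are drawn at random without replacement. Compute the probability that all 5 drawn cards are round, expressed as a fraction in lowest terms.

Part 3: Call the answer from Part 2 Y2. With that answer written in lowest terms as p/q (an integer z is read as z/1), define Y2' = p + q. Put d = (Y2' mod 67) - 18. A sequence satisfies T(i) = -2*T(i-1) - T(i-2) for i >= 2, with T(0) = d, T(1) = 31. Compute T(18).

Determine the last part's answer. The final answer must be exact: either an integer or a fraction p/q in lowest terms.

-592

Part 1: f(2) = -2*(33) + 3*(13) = -27; iterating: f(2)=-27, f(3)=153, f(4)=-387, f(5)=1233, f(6)=-3627, f(7)=10953, f(8)=-32787, f(9)=98433, f(10)=-295227, f(11)=885753, f(12)=-2657187, f(13)=7971633, f(14)=-23914827, f(15)=71744553; answer 71744553
Part 2: Y1 = 71744553; r = 8; total draws C(18,5) = 8568; favorable C(8,5) = 56; P = 1/153; answer 1/153
Part 3: Y2 = 1/153; threaded value p + q = 154; d = 2; T(2) = -2*(31) - 1*(2) = -64; iterating: T(2)=-64, T(3)=97, T(4)=-130, T(5)=163, T(6)=-196, T(7)=229, T(8)=-262, T(9)=295, T(10)=-328, T(11)=361, T(12)=-394, T(13)=427, T(14)=-460, T(15)=493, T(16)=-526, T(17)=559, T(18)=-592; answer -592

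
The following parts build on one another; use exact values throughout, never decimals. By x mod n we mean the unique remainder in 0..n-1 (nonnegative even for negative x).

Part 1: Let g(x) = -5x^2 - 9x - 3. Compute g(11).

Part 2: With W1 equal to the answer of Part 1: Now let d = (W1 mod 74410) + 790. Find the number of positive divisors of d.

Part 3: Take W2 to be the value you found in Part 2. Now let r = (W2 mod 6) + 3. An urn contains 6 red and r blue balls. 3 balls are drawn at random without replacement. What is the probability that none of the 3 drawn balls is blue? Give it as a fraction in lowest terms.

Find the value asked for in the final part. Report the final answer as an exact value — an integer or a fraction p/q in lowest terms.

10/143

Part 1: -5*(11)^2 - 9*(11)^1 - 3 = (-605) + (-99) + (-3) = -707; answer -707
Part 2: W1 = -707; d = 74493; 74493 = 3^3 * 31 * 89; number of divisors = (3+1) * (1+1) * (1+1) = 16; answer 16
Part 3: W2 = 16; r = 7; total draws C(13,3) = 286; favorable C(6,3) = 20; P = 10/143; answer 10/143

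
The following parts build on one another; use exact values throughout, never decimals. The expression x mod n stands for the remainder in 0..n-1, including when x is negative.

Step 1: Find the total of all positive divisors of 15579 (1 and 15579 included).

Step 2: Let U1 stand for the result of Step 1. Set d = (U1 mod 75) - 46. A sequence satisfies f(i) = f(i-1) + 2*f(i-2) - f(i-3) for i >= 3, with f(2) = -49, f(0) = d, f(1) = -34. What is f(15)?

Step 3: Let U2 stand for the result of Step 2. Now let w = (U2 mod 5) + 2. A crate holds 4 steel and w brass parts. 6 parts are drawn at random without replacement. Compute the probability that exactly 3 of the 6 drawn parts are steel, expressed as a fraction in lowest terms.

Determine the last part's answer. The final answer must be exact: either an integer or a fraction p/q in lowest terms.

4/7

Step 1: 15579 = 3^3 * 577; sigma = (1 + 3 + 9 + 27) * (1 + 577) = 40 * 578 = 23120; answer 23120
Step 2: U1 = 23120; d = -26; f(3) = 1*(-49) + 2*(-34) - 1*(-26) = -91; iterating: f(3)=-91, f(4)=-155, f(5)=-288, f(6)=-507, f(7)=-928, f(8)=-1654, f(9)=-3003, f(10)=-5383, f(11)=-9735, f(12)=-17498, f(13)=-31585, f(14)=-56846, f(15)=-102518; answer -102518
Step 3: U2 = -102518; w = 4; total draws C(8,6) = 28; favorable C(4,3)*C(4,3) = 16; P = 4/7; answer 4/7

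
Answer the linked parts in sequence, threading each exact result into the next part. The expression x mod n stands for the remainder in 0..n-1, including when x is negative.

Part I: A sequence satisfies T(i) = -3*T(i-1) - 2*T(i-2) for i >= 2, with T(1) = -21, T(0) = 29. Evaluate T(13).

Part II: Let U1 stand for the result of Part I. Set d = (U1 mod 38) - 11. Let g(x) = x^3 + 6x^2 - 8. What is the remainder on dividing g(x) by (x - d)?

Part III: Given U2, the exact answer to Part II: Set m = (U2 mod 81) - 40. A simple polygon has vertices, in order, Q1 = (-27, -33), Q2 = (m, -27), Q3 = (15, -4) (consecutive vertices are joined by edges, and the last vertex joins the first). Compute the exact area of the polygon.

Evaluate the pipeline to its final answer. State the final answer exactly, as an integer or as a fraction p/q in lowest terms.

67/2

Part I: T(2) = -3*(-21) - 2*(29) = 5; iterating: T(2)=5, T(3)=27, T(4)=-91, T(5)=219, T(6)=-475, T(7)=987, T(8)=-2011, T(9)=4059, T(10)=-8155, T(11)=16347, T(12)=-32731, T(13)=65499; answer 65499
Part II: U1 = 65499; d = 14; remainder = value at the root: 1*(14)^3 + 6*(14)^2 - 8 = (2744) + (1176) + (-8) = 3912; answer 3912
Part III: U2 = 3912; m = -16; cross terms: (-27*-27 - -16*-33)=201, (-16*-4 - 15*-27)=469, (15*-33 - -27*-4)=-603; twice the area = |67| = 67; area = 67/2; answer 67/2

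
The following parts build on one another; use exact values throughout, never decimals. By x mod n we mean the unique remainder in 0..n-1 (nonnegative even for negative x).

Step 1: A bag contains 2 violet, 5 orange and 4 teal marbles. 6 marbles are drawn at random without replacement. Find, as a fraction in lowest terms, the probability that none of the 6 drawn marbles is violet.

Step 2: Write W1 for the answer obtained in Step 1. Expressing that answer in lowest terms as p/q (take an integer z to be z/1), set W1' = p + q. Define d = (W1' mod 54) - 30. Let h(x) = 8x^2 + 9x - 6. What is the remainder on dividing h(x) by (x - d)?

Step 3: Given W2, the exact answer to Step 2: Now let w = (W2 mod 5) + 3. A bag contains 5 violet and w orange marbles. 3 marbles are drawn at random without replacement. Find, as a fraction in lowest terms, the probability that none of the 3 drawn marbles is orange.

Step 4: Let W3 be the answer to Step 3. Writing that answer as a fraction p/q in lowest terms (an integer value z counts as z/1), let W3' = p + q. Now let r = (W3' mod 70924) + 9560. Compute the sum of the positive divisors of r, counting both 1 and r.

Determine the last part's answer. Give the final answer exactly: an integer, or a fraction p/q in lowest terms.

12240

Step 1: total draws C(11,6) = 462; favorable C(9,6) = 84; P = 2/11; answer 2/11
Step 2: W1 = 2/11; threaded value p + q = 13; d = -17; remainder = value at the root: 8*(-17)^2 + 9*(-17)^1 - 6 = (2312) + (-153) + (-6) = 2153; answer 2153
Step 3: W2 = 2153; w = 6; total draws C(11,3) = 165; favorable C(5,3) = 10; P = 2/33; answer 2/33
Step 4: W3 = 2/33; threaded value p + q = 35; r = 9595; 9595 = 5 * 19 * 101; sigma = (1 + 5) * (1 + 19) * (1 + 101) = 6 * 20 * 102 = 12240; answer 12240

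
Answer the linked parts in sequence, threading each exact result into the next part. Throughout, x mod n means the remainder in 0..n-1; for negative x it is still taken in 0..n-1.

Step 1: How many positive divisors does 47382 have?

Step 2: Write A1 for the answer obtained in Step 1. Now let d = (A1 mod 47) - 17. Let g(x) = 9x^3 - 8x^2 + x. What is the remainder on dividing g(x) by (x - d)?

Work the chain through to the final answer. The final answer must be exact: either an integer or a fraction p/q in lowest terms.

-18

Step 1: 47382 = 2 * 3 * 53 * 149; number of divisors = (1+1) * (1+1) * (1+1) * (1+1) = 16; answer 16
Step 2: A1 = 16; d = -1; remainder = value at the root: 9*(-1)^3 - 8*(-1)^2 + 1*(-1)^1 = (-9) + (-8) + (-1) = -18; answer -18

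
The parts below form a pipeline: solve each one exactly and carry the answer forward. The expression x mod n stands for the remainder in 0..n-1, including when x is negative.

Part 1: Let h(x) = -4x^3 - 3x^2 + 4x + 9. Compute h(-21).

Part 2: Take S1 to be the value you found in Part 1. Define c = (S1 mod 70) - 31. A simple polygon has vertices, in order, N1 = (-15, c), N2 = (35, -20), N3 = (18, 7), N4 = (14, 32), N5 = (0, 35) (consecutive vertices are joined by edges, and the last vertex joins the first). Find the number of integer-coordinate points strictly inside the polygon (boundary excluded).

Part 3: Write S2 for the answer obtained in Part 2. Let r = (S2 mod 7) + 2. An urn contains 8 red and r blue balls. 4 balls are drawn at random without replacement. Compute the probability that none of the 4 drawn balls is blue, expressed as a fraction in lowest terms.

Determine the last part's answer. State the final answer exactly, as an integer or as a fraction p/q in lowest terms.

Part 1: -4*(-21)^3 - 3*(-21)^2 + 4*(-21)^1 + 9 = (37044) + (-1323) + (-84) + (9) = 35646; answer 35646
Part 2: S1 = 35646; c = -15; cross terms: (-15*-20 - 35*-15)=825, (35*7 - 18*-20)=605, (18*32 - 14*7)=478, (14*35 - 0*32)=490, (0*-15 - -15*35)=525; twice the area = |2923| = 2923; area = 2923/2; boundary points = 5 + 1 + 1 + 1 + 5 = 13; strictly interior points = area - boundary/2 + 1 = 1456; answer 1456
Part 3: S2 = 1456; r = 2; total draws C(10,4) = 210; favorable C(8,4) = 70; P = 1/3; answer 1/3

1/3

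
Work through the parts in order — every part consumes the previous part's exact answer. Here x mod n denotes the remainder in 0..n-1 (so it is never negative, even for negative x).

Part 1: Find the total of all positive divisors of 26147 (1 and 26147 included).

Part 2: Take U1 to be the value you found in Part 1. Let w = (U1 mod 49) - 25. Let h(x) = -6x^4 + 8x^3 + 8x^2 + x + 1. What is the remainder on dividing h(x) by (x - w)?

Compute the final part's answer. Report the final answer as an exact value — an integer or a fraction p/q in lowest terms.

-16764

Part 1: 26147 = 11 * 2377; sigma = (1 + 11) * (1 + 2377) = 12 * 2378 = 28536; answer 28536
Part 2: U1 = 28536; w = -7; remainder = value at the root: -6*(-7)^4 + 8*(-7)^3 + 8*(-7)^2 + 1*(-7)^1 + 1 = (-14406) + (-2744) + (392) + (-7) + (1) = -16764; answer -16764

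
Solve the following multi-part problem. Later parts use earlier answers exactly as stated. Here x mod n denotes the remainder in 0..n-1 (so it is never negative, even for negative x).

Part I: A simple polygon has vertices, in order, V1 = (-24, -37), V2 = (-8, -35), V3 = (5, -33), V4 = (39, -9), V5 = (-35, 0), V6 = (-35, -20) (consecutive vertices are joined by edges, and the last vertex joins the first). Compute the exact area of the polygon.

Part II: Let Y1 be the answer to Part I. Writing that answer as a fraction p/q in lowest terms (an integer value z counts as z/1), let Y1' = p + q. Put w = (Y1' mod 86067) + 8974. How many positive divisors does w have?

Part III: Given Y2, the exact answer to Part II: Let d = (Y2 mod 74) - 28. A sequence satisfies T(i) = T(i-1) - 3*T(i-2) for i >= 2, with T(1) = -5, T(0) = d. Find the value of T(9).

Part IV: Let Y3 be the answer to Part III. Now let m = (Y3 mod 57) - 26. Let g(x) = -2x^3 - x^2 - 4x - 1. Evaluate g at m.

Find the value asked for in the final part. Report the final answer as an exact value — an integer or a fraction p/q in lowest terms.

-1121

Part I: cross terms: (-24*-35 - -8*-37)=544, (-8*-33 - 5*-35)=439, (5*-9 - 39*-33)=1242, (39*0 - -35*-9)=-315, (-35*-20 - -35*0)=700, (-35*-37 - -24*-20)=815; twice the area = |3425| = 3425; area = 3425/2; answer 3425/2
Part II: Y1 = 3425/2; threaded value p + q = 3427; w = 12401; 12401 is prime, so its only divisors are 1 and 12401; count = 2; answer 2
Part III: Y2 = 2; d = -26; T(2) = 1*(-5) - 3*(-26) = 73; iterating: T(2)=73, T(3)=88, T(4)=-131, T(5)=-395, T(6)=-2, T(7)=1183, T(8)=1189, T(9)=-2360; answer -2360
Part IV: Y3 = -2360; m = 8; -2*(8)^3 - 1*(8)^2 - 4*(8)^1 - 1 = (-1024) + (-64) + (-32) + (-1) = -1121; answer -1121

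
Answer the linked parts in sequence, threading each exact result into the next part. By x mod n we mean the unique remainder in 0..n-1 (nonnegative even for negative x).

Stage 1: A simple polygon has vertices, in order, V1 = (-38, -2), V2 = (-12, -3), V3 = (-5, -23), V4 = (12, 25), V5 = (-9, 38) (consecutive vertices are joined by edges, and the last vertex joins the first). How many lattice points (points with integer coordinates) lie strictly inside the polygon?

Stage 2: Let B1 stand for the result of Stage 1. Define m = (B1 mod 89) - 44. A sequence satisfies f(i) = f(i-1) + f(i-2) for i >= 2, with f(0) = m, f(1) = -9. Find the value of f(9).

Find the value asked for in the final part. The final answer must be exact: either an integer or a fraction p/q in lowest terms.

Stage 1: cross terms: (-38*-3 - -12*-2)=90, (-12*-23 - -5*-3)=261, (-5*25 - 12*-23)=151, (12*38 - -9*25)=681, (-9*-2 - -38*38)=1462; twice the area = |2645| = 2645; area = 2645/2; boundary points = 1 + 1 + 1 + 1 + 1 = 5; strictly interior points = area - boundary/2 + 1 = 1321; answer 1321
Stage 2: B1 = 1321; m = 31; f(2) = 1*(-9) + 1*(31) = 22; iterating: f(2)=22, f(3)=13, f(4)=35, f(5)=48, f(6)=83, f(7)=131, f(8)=214, f(9)=345; answer 345

345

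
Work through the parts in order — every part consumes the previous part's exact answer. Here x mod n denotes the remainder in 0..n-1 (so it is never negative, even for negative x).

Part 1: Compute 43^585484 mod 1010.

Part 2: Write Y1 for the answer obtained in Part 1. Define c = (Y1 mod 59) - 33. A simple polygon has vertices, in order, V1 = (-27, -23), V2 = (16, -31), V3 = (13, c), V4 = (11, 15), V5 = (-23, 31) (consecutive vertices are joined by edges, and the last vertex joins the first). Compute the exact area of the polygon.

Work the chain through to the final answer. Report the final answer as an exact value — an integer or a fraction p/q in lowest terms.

Part 1: squarings mod 1010: 43^1=43, 43^2=839, 43^4=961, 43^8=381, 43^16=731, 43^32=71, 43^64=1001, 43^128=81, 43^256=501, 43^512=521, 43^1024=761, 43^2048=391, 43^4096=371, 43^8192=281, 43^16384=181, 43^32768=441, 43^65536=561, 43^131072=611, 43^262144=631, 43^524288=221; 43^585484 = 43^4 * 43^8 * 43^256 * 43^512 * 43^1024 * 43^2048 * 43^8192 * 43^16384 * 43^32768 * 43^524288 = 181 (mod 1010); answer 181
Part 2: Y1 = 181; c = -29; cross terms: (-27*-31 - 16*-23)=1205, (16*-29 - 13*-31)=-61, (13*15 - 11*-29)=514, (11*31 - -23*15)=686, (-23*-23 - -27*31)=1366; twice the area = |3710| = 3710; area = 1855; answer 1855

1855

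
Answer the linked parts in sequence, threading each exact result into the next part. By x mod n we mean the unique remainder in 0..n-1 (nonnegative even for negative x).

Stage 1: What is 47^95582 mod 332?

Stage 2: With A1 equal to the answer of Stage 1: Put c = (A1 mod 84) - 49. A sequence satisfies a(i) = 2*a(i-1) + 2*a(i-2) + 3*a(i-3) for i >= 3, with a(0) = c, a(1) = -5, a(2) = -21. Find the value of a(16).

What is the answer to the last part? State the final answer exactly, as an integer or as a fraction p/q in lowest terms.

Stage 1: squarings mod 332: 47^1=47, 47^2=217, 47^4=277, 47^8=37, 47^16=41, 47^32=21, 47^64=109, 47^128=261, 47^256=61, 47^512=69, 47^1024=113, 47^2048=153, 47^4096=169, 47^8192=9, 47^16384=81, 47^32768=253, 47^65536=265; 47^95582 = 47^2 * 47^4 * 47^8 * 47^16 * 47^64 * 47^256 * 47^1024 * 47^4096 * 47^8192 * 47^16384 * 47^65536 = 121 (mod 332); answer 121
Stage 2: A1 = 121; c = -12; a(3) = 2*(-21) + 2*(-5) + 3*(-12) = -88; iterating: a(3)=-88, a(4)=-233, a(5)=-705, a(6)=-2140, a(7)=-6389, a(8)=-19173, a(9)=-57544, a(10)=-172601, a(11)=-517809, a(12)=-1553452, a(13)=-4660325, a(14)=-13980981, a(15)=-41942968, a(16)=-125828873; answer -125828873

-125828873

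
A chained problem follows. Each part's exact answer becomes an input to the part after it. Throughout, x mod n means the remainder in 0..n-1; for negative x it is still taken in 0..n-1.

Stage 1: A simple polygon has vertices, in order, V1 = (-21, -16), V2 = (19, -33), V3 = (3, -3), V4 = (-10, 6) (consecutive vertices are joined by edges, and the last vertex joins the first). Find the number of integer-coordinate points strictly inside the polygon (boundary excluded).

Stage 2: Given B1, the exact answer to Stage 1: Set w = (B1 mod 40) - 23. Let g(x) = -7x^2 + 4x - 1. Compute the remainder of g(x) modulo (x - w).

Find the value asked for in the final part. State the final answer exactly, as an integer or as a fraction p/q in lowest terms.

-1236

Stage 1: cross terms: (-21*-33 - 19*-16)=997, (19*-3 - 3*-33)=42, (3*6 - -10*-3)=-12, (-10*-16 - -21*6)=286; twice the area = |1313| = 1313; area = 1313/2; boundary points = 1 + 2 + 1 + 11 = 15; strictly interior points = area - boundary/2 + 1 = 650; answer 650
Stage 2: B1 = 650; w = -13; remainder = value at the root: -7*(-13)^2 + 4*(-13)^1 - 1 = (-1183) + (-52) + (-1) = -1236; answer -1236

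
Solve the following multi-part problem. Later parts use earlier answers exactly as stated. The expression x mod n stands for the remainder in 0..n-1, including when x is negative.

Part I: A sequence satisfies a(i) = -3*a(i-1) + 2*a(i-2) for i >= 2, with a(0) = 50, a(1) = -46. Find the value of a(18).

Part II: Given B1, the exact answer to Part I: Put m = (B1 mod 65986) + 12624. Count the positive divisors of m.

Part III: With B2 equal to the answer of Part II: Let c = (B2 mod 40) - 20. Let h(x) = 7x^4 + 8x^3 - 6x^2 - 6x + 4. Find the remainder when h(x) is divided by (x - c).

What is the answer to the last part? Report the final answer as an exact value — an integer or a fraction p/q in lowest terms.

Part I: a(2) = -3*(-46) + 2*(50) = 238; iterating: a(2)=238, a(3)=-806, a(4)=2894, a(5)=-10294, a(6)=36670, a(7)=-130598, a(8)=465134, a(9)=-1656598, a(10)=5900062, a(11)=-21013382, a(12)=74840270, a(13)=-266547574, a(14)=949323262, a(15)=-3381064934, a(16)=12041841326, a(17)=-42887653846, a(18)=152746644190; answer 152746644190
Part II: B1 = 152746644190; m = 20490; 20490 = 2 * 3 * 5 * 683; number of divisors = (1+1) * (1+1) * (1+1) * (1+1) = 16; answer 16
Part III: B2 = 16; c = -4; remainder = value at the root: 7*(-4)^4 + 8*(-4)^3 - 6*(-4)^2 - 6*(-4)^1 + 4 = (1792) + (-512) + (-96) + (24) + (4) = 1212; answer 1212

1212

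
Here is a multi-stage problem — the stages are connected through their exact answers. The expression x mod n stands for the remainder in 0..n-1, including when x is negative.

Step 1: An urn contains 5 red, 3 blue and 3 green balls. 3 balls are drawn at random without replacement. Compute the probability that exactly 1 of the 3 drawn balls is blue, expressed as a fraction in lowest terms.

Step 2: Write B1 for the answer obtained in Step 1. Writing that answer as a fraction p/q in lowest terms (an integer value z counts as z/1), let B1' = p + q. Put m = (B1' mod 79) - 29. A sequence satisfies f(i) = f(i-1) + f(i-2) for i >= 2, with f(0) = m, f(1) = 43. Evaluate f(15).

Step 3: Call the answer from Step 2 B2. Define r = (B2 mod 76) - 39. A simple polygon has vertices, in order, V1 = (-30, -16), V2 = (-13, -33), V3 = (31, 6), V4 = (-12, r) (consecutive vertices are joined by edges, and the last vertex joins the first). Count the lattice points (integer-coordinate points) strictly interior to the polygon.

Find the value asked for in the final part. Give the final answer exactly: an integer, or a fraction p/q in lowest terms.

71

Step 1: total draws C(11,3) = 165; favorable C(3,1)*C(8,2) = 84; P = 28/55; answer 28/55
Step 2: B1 = 28/55; threaded value p + q = 83; m = -25; f(2) = 1*(43) + 1*(-25) = 18; iterating: f(2)=18, f(3)=61, f(4)=79, f(5)=140, f(6)=219, f(7)=359, f(8)=578, f(9)=937, f(10)=1515, f(11)=2452, f(12)=3967, f(13)=6419, f(14)=10386, f(15)=16805; answer 16805
Step 3: B2 = 16805; r = -30; cross terms: (-30*-33 - -13*-16)=782, (-13*6 - 31*-33)=945, (31*-30 - -12*6)=-858, (-12*-16 - -30*-30)=-708; twice the area = |161| = 161; area = 161/2; boundary points = 17 + 1 + 1 + 2 = 21; strictly interior points = area - boundary/2 + 1 = 71; answer 71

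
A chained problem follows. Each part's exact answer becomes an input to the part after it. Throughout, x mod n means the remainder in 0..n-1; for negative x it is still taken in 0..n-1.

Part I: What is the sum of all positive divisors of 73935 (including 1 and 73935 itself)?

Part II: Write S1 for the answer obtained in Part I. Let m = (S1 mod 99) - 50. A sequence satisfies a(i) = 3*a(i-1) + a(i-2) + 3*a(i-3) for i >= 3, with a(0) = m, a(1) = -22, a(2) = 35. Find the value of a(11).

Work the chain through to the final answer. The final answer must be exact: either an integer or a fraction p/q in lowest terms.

Part I: 73935 = 3^2 * 5 * 31 * 53; sigma = (1 + 3 + 9) * (1 + 5) * (1 + 31) * (1 + 53) = 13 * 6 * 32 * 54 = 134784; answer 134784
Part II: S1 = 134784; m = -5; a(3) = 3*(35) + 1*(-22) + 3*(-5) = 68; iterating: a(3)=68, a(4)=173, a(5)=692, a(6)=2453, a(7)=8570, a(8)=30239, a(9)=106646, a(10)=375887, a(11)=1325024; answer 1325024

1325024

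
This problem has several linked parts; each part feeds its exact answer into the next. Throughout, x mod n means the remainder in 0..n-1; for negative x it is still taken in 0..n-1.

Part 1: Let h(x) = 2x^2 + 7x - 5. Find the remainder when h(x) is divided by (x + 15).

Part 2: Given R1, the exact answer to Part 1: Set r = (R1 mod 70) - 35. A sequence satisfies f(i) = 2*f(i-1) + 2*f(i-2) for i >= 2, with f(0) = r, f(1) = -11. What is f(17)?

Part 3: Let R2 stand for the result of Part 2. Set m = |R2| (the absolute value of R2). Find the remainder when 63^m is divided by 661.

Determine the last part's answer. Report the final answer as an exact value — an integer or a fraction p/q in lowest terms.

612

Part 1: remainder = value at the root: 2*(-15)^2 + 7*(-15)^1 - 5 = (450) + (-105) + (-5) = 340; answer 340
Part 2: R1 = 340; r = 25; f(2) = 2*(-11) + 2*(25) = 28; iterating: f(2)=28, f(3)=34, f(4)=124, f(5)=316, f(6)=880, f(7)=2392, f(8)=6544, f(9)=17872, f(10)=48832, f(11)=133408, f(12)=364480, f(13)=995776, f(14)=2720512, f(15)=7432576, f(16)=20306176, f(17)=55477504; answer 55477504
Part 3: R2 = 55477504; m = 55477504; squarings mod 661: 63^1=63, 63^2=3, 63^4=9, 63^8=81, 63^16=612, 63^32=418, 63^64=220, 63^128=147, 63^256=457, 63^512=634, 63^1024=68, 63^2048=658, 63^4096=9, 63^8192=81, 63^16384=612, 63^32768=418, 63^65536=220, 63^131072=147, 63^262144=457, 63^524288=634, 63^1048576=68, 63^2097152=658, 63^4194304=9, 63^8388608=81, 63^16777216=612, 63^33554432=418; 63^55477504 = 63^256 * 63^1024 * 63^32768 * 63^131072 * 63^262144 * 63^524288 * 63^4194304 * 63^16777216 * 63^33554432 = 612 (mod 661); answer 612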